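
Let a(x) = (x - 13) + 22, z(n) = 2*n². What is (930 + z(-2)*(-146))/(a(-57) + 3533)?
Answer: -14/205 ≈ -0.068293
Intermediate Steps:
a(x) = 9 + x (a(x) = (-13 + x) + 22 = 9 + x)
(930 + z(-2)*(-146))/(a(-57) + 3533) = (930 + (2*(-2)²)*(-146))/((9 - 57) + 3533) = (930 + (2*4)*(-146))/(-48 + 3533) = (930 + 8*(-146))/3485 = (930 - 1168)*(1/3485) = -238*1/3485 = -14/205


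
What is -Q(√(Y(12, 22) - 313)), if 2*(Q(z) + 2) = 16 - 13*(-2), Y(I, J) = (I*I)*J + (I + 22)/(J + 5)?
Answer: -19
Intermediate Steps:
Y(I, J) = J*I² + (22 + I)/(5 + J) (Y(I, J) = I²*J + (22 + I)/(5 + J) = J*I² + (22 + I)/(5 + J))
Q(z) = 19 (Q(z) = -2 + (16 - 13*(-2))/2 = -2 + (16 + 26)/2 = -2 + (½)*42 = -2 + 21 = 19)
-Q(√(Y(12, 22) - 313)) = -1*19 = -19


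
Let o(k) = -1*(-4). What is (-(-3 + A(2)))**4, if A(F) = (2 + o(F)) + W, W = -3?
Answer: 0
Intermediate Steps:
o(k) = 4
A(F) = 3 (A(F) = (2 + 4) - 3 = 6 - 3 = 3)
(-(-3 + A(2)))**4 = (-(-3 + 3))**4 = (-1*0)**4 = 0**4 = 0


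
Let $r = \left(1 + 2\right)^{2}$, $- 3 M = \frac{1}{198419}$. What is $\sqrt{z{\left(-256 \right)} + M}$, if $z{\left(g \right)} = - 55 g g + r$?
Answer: $\frac{16 i \sqrt{4988966559426681}}{595257} \approx 1898.5 i$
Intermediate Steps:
$M = - \frac{1}{595257}$ ($M = - \frac{1}{3 \cdot 198419} = \left(- \frac{1}{3}\right) \frac{1}{198419} = - \frac{1}{595257} \approx -1.6799 \cdot 10^{-6}$)
$r = 9$ ($r = 3^{2} = 9$)
$z{\left(g \right)} = 9 - 55 g^{2}$ ($z{\left(g \right)} = - 55 g g + 9 = - 55 g^{2} + 9 = 9 - 55 g^{2}$)
$\sqrt{z{\left(-256 \right)} + M} = \sqrt{\left(9 - 55 \left(-256\right)^{2}\right) - \frac{1}{595257}} = \sqrt{\left(9 - 3604480\right) - \frac{1}{595257}} = \sqrt{-3604471 - \frac{1}{595257}} = \sqrt{- \frac{2145586594048}{595257}} = \frac{16 i \sqrt{4988966559426681}}{595257}$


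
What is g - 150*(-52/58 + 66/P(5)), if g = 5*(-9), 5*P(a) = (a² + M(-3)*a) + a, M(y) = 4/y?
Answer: -412485/203 ≈ -2031.9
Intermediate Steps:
P(a) = -a/15 + a²/5 (P(a) = ((a² + (4/(-3))*a) + a)/5 = ((a² + (4*(-⅓))*a) + a)/5 = ((a² - 4*a/3) + a)/5 = (a² - a/3)/5 = -a/15 + a²/5)
g = -45
g - 150*(-52/58 + 66/P(5)) = -45 - 150*(-52/58 + 66/(((1/15)*5*(-1 + 3*5)))) = -45 - 150*(-52*1/58 + 66/(((1/15)*5*(-1 + 15)))) = -45 - 150*(-26/29 + 66/(((1/15)*5*14))) = -45 - 150*(-26/29 + 66/(14/3)) = -45 - 150*(-26/29 + 66*(3/14)) = -45 - 150*(-26/29 + 99/7) = -45 - 150*2689/203 = -45 - 403350/203 = -412485/203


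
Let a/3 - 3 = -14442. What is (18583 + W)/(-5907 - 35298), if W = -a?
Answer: -12380/8241 ≈ -1.5022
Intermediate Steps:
a = -43317 (a = 9 + 3*(-14442) = 9 - 43326 = -43317)
W = 43317 (W = -1*(-43317) = 43317)
(18583 + W)/(-5907 - 35298) = (18583 + 43317)/(-5907 - 35298) = 61900/(-41205) = 61900*(-1/41205) = -12380/8241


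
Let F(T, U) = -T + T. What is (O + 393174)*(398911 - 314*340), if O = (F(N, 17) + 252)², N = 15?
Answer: 133418934378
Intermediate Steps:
F(T, U) = 0
O = 63504 (O = (0 + 252)² = 252² = 63504)
(O + 393174)*(398911 - 314*340) = (63504 + 393174)*(398911 - 314*340) = 456678*(398911 - 106760) = 456678*292151 = 133418934378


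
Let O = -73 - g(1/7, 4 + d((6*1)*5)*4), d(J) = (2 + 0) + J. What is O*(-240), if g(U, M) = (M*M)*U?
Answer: 4304400/7 ≈ 6.1491e+5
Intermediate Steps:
d(J) = 2 + J
g(U, M) = U*M**2 (g(U, M) = M**2*U = U*M**2)
O = -17935/7 (O = -73 - (4 + (2 + (6*1)*5)*4)**2/7 = -73 - (4 + (2 + 6*5)*4)**2/7 = -73 - (4 + (2 + 30)*4)**2/7 = -73 - (4 + 32*4)**2/7 = -73 - (4 + 128)**2/7 = -73 - 132**2/7 = -73 - 17424/7 = -17935/7 ≈ -2562.1)
O*(-240) = -17935/7*(-240) = 4304400/7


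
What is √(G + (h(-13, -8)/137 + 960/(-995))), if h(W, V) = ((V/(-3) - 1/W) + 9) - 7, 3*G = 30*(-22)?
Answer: I*√249765003337317/1063257 ≈ 14.864*I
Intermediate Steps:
G = -220 (G = (30*(-22))/3 = (⅓)*(-660) = -220)
h(W, V) = 2 - 1/W - V/3 (h(W, V) = ((V*(-⅓) - 1/W) + 9) - 7 = ((-V/3 - 1/W) + 9) - 7 = ((-1/W - V/3) + 9) - 7 = (9 - 1/W - V/3) - 7 = 2 - 1/W - V/3)
√(G + (h(-13, -8)/137 + 960/(-995))) = √(-220 + ((2 - 1/(-13) - ⅓*(-8))/137 + 960/(-995))) = √(-220 + ((2 - 1*(-1/13) + 8/3)*(1/137) + 960*(-1/995))) = √(-220 + ((2 + 1/13 + 8/3)*(1/137) - 192/199)) = √(-220 + ((185/39)*(1/137) - 192/199)) = √(-220 + (185/5343 - 192/199)) = √(-220 - 989041/1063257) = √(-234905581/1063257) = I*√249765003337317/1063257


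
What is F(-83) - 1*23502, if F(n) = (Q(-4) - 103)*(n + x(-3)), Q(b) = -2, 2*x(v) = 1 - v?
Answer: -14997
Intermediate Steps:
x(v) = ½ - v/2 (x(v) = (1 - v)/2 = ½ - v/2)
F(n) = -210 - 105*n (F(n) = (-2 - 103)*(n + (½ - ½*(-3))) = -105*(n + (½ + 3/2)) = -105*(n + 2) = -105*(2 + n) = -210 - 105*n)
F(-83) - 1*23502 = (-210 - 105*(-83)) - 1*23502 = (-210 + 8715) - 23502 = 8505 - 23502 = -14997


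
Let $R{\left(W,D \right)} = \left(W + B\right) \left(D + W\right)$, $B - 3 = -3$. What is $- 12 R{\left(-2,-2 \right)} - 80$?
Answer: $-176$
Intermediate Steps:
$B = 0$ ($B = 3 - 3 = 0$)
$R{\left(W,D \right)} = W \left(D + W\right)$ ($R{\left(W,D \right)} = \left(W + 0\right) \left(D + W\right) = W \left(D + W\right)$)
$- 12 R{\left(-2,-2 \right)} - 80 = - 12 \left(- 2 \left(-2 - 2\right)\right) - 80 = - 12 \left(\left(-2\right) \left(-4\right)\right) - 80 = \left(-12\right) 8 - 80 = -96 - 80 = -176$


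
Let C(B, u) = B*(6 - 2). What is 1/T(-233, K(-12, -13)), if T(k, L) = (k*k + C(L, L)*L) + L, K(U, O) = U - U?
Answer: 1/54289 ≈ 1.8420e-5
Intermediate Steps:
C(B, u) = 4*B (C(B, u) = B*4 = 4*B)
K(U, O) = 0
T(k, L) = L + k² + 4*L² (T(k, L) = (k*k + (4*L)*L) + L = (k² + 4*L²) + L = L + k² + 4*L²)
1/T(-233, K(-12, -13)) = 1/(0 + (-233)² + 4*0²) = 1/(0 + 54289 + 4*0) = 1/(0 + 54289 + 0) = 1/54289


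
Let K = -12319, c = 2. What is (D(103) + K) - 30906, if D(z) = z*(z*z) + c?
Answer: 1049504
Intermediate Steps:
D(z) = 2 + z³ (D(z) = z*(z*z) + 2 = z*z² + 2 = z³ + 2 = 2 + z³)
(D(103) + K) - 30906 = ((2 + 103³) - 12319) - 30906 = ((2 + 1092727) - 12319) - 30906 = (1092729 - 12319) - 30906 = 1080410 - 30906 = 1049504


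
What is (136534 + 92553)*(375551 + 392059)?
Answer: 175849472070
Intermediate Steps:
(136534 + 92553)*(375551 + 392059) = 229087*767610 = 175849472070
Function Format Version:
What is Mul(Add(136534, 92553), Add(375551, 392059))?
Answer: 175849472070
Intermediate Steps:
Mul(Add(136534, 92553), Add(375551, 392059)) = Mul(229087, 767610) = 175849472070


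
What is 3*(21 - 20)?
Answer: 3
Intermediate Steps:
3*(21 - 20) = 3*1 = 3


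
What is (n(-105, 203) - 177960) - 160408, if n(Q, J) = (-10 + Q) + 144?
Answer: -338339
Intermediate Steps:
n(Q, J) = 134 + Q
(n(-105, 203) - 177960) - 160408 = ((134 - 105) - 177960) - 160408 = (29 - 177960) - 160408 = -177931 - 160408 = -338339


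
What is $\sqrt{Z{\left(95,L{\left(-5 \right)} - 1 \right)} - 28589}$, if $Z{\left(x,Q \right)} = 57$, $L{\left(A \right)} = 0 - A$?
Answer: $2 i \sqrt{7133} \approx 168.91 i$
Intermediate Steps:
$L{\left(A \right)} = - A$
$\sqrt{Z{\left(95,L{\left(-5 \right)} - 1 \right)} - 28589} = \sqrt{57 - 28589} = \sqrt{-28532} = 2 i \sqrt{7133}$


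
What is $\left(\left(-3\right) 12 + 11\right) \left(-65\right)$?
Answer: $1625$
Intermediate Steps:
$\left(\left(-3\right) 12 + 11\right) \left(-65\right) = \left(-36 + 11\right) \left(-65\right) = \left(-25\right) \left(-65\right) = 1625$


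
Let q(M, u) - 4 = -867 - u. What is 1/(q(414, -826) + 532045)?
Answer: 1/532008 ≈ 1.8797e-6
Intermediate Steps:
q(M, u) = -863 - u (q(M, u) = 4 + (-867 - u) = -863 - u)
1/(q(414, -826) + 532045) = 1/((-863 - 1*(-826)) + 532045) = 1/((-863 + 826) + 532045) = 1/(-37 + 532045) = 1/532008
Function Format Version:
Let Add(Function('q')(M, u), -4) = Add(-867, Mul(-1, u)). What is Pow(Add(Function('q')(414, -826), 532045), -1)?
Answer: Rational(1, 532008) ≈ 1.8797e-6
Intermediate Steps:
Function('q')(M, u) = Add(-863, Mul(-1, u)) (Function('q')(M, u) = Add(4, Add(-867, Mul(-1, u))) = Add(-863, Mul(-1, u)))
Pow(Add(Function('q')(414, -826), 532045), -1) = Pow(Add(Add(-863, Mul(-1, -826)), 532045), -1) = Pow(Add(Add(-863, 826), 532045), -1) = Pow(Add(-37, 532045), -1) = Pow(532008, -1) = Rational(1, 532008)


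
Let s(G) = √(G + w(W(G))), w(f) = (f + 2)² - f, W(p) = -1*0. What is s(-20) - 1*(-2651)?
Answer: 2651 + 4*I ≈ 2651.0 + 4.0*I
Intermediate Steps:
W(p) = 0
w(f) = (2 + f)² - f
s(G) = √(4 + G) (s(G) = √(G + ((2 + 0)² - 1*0)) = √(G + (2² + 0)) = √(G + (4 + 0)) = √(G + 4) = √(4 + G))
s(-20) - 1*(-2651) = √(4 - 20) - 1*(-2651) = √(-16) + 2651 = 4*I + 2651 = 2651 + 4*I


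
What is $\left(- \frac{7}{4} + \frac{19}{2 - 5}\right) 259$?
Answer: $- \frac{25123}{12} \approx -2093.6$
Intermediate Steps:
$\left(- \frac{7}{4} + \frac{19}{2 - 5}\right) 259 = \left(\left(-7\right) \frac{1}{4} + \frac{19}{2 - 5}\right) 259 = \left(- \frac{7}{4} + \frac{19}{-3}\right) 259 = \left(- \frac{7}{4} + 19 \left(- \frac{1}{3}\right)\right) 259 = \left(- \frac{7}{4} - \frac{19}{3}\right) 259 = \left(- \frac{97}{12}\right) 259 = - \frac{25123}{12}$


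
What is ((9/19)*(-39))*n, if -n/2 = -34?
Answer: -23868/19 ≈ -1256.2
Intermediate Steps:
n = 68 (n = -2*(-34) = 68)
((9/19)*(-39))*n = ((9/19)*(-39))*68 = -351/19*68 = -23868/19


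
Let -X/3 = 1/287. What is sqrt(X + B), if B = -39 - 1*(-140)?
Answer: 2*sqrt(2079602)/287 ≈ 10.049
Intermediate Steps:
X = -3/287 ≈ -0.010453
B = 101 (B = -39 + 140 = 101)
sqrt(X + B) = sqrt(-3/287 + 101) = sqrt(28984/287) = 2*sqrt(2079602)/287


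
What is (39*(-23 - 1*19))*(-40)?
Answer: 65520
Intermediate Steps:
(39*(-23 - 1*19))*(-40) = (39*(-23 - 19))*(-40) = (39*(-42))*(-40) = -1638*(-40) = 65520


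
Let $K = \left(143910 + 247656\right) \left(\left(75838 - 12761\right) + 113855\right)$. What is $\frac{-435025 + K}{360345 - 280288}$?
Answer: $\frac{69280120487}{80057} \approx 8.6539 \cdot 10^{5}$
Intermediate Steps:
$K = 69280555512$ ($K = 391566 \left(\left(75838 - 12761\right) + 113855\right) = 391566 \left(63077 + 113855\right) = 391566 \cdot 176932 = 69280555512$)
$\frac{-435025 + K}{360345 - 280288} = \frac{-435025 + 69280555512}{360345 - 280288} = \frac{69280120487}{80057}$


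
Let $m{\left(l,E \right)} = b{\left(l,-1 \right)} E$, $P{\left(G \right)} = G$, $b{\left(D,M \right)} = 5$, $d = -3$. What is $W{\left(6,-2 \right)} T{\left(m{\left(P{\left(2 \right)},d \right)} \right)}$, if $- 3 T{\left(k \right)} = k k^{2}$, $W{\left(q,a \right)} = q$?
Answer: $6750$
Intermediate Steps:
$m{\left(l,E \right)} = 5 E$
$T{\left(k \right)} = - \frac{k^{3}}{3}$ ($T{\left(k \right)} = - \frac{k k^{2}}{3} = - \frac{k^{3}}{3}$)
$W{\left(6,-2 \right)} T{\left(m{\left(P{\left(2 \right)},d \right)} \right)} = 6 \left(- \frac{\left(5 \left(-3\right)\right)^{3}}{3}\right) = 6 \left(- \frac{\left(-15\right)^{3}}{3}\right) = 6 \left(\left(- \frac{1}{3}\right) \left(-3375\right)\right) = 6 \cdot 1125 = 6750$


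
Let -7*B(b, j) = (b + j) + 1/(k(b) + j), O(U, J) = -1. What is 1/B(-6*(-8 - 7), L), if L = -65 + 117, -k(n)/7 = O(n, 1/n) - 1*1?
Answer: -66/1339 ≈ -0.049291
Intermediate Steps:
k(n) = 14 (k(n) = -7*(-1 - 1*1) = -7*(-1 - 1) = -7*(-2) = 14)
L = 52
B(b, j) = -b/7 - j/7 - 1/(7*(14 + j)) (B(b, j) = -((b + j) + 1/(14 + j))/7 = -(b + j + 1/(14 + j))/7 = -b/7 - j/7 - 1/(7*(14 + j)))
1/B(-6*(-8 - 7), L) = 1/((-1 - 1*52² - (-84)*(-8 - 7) - 14*52 - 1*(-6*(-8 - 7))*52)/(7*(14 + 52))) = 1/((⅐)*(-1 - 1*2704 - (-84)*(-15) - 728 - 1*(-6*(-15))*52)/66) = 1/((⅐)*(1/66)*(-1 - 2704 - 14*90 - 728 - 1*90*52)) = 1/((⅐)*(1/66)*(-1 - 2704 - 1260 - 728 - 4680)) = 1/((⅐)*(1/66)*(-9373)) = 1/(-1339/66) = -66/1339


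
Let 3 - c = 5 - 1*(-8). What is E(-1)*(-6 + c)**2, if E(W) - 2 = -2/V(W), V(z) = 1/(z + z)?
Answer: 1536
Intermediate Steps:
V(z) = 1/(2*z)
E(W) = 2 - 4*W (E(W) = 2 - 2*2*W = 2 - 4*W)
c = -10 (c = 3 - (5 - 1*(-8)) = 3 - (5 + 8) = 3 - 1*13 = 3 - 13 = -10)
E(-1)*(-6 + c)**2 = (2 - 4*(-1))*(-6 - 10)**2 = (2 + 4)*(-16)**2 = 6*256 = 1536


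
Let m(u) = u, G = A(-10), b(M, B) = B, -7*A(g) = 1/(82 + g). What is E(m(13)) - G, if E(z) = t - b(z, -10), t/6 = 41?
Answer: 129025/504 ≈ 256.00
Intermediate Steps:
t = 246 (t = 6*41 = 246)
A(g) = -1/(7*(82 + g))
G = -1/504 (G = -1/(574 + 7*(-10)) = -1/(574 - 70) = -1/504 ≈ -0.0019841)
E(z) = 256 (E(z) = 246 - 1*(-10) = 246 + 10 = 256)
E(m(13)) - G = 256 - 1*(-1/504) = 256 + 1/504 = 129025/504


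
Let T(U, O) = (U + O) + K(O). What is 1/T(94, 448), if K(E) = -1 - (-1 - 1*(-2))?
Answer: 1/540 ≈ 0.0018519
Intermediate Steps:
K(E) = -2 (K(E) = -1 - (-1 + 2) = -1 - 1*1 = -1 - 1 = -2)
T(U, O) = -2 + O + U (T(U, O) = (U + O) - 2 = (O + U) - 2 = -2 + O + U)
1/T(94, 448) = 1/(-2 + 448 + 94) = 1/540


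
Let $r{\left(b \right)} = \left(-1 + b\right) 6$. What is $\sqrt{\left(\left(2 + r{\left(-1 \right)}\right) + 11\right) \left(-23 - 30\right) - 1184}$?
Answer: $i \sqrt{1237} \approx 35.171 i$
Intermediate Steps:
$r{\left(b \right)} = -6 + 6 b$
$\sqrt{\left(\left(2 + r{\left(-1 \right)}\right) + 11\right) \left(-23 - 30\right) - 1184} = \sqrt{\left(\left(2 + \left(-6 + 6 \left(-1\right)\right)\right) + 11\right) \left(-23 - 30\right) - 1184} = \sqrt{\left(\left(2 - 12\right) + 11\right) \left(-53\right) - 1184} = \sqrt{\left(-10 + 11\right) \left(-53\right) - 1184} = \sqrt{1 \left(-53\right) - 1184} = \sqrt{-53 - 1184} = \sqrt{-1237} = i \sqrt{1237}$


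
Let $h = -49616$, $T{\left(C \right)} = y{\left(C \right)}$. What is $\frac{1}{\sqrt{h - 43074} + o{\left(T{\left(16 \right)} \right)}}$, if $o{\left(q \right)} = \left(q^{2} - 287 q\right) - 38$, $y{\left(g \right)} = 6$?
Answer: $- \frac{862}{1532433} - \frac{i \sqrt{92690}}{3064866} \approx -0.0005625 - 9.9336 \cdot 10^{-5} i$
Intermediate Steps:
$T{\left(C \right)} = 6$
$o{\left(q \right)} = -38 + q^{2} - 287 q$
$\frac{1}{\sqrt{h - 43074} + o{\left(T{\left(16 \right)} \right)}} = \frac{1}{\sqrt{-49616 - 43074} - \left(1760 - 36\right)} = \frac{1}{\sqrt{-92690} - 1724} = \frac{1}{i \sqrt{92690} - 1724} = \frac{1}{-1724 + i \sqrt{92690}}$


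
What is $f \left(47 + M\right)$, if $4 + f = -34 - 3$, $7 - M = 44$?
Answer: $-410$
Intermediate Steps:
$M = -37$ ($M = 7 - 44 = -37$)
$f = -41$ ($f = -4 - 37 = -41$)
$f \left(47 + M\right) = - 41 \left(47 - 37\right) = \left(-41\right) 10 = -410$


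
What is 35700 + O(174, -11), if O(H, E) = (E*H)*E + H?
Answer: 56928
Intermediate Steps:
O(H, E) = H + H*E**2 (O(H, E) = H*E**2 + H = H + H*E**2)
35700 + O(174, -11) = 35700 + 174*(1 + (-11)**2) = 35700 + 174*(1 + 121) = 35700 + 174*122 = 35700 + 21228 = 56928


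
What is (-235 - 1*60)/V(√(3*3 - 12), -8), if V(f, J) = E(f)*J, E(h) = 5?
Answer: 59/8 ≈ 7.3750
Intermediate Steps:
V(f, J) = 5*J
(-235 - 1*60)/V(√(3*3 - 12), -8) = (-235 - 1*60)/((5*(-8))) = (-235 - 60)/(-40) = -295*(-1/40) = 59/8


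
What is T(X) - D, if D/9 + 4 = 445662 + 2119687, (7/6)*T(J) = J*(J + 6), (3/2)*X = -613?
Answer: -481888189/21 ≈ -2.2947e+7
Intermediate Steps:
X = -1226/3 (X = (2/3)*(-613) = -1226/3 ≈ -408.67)
T(J) = 6*J*(6 + J)/7 (T(J) = 6*(J*(J + 6))/7 = 6*(J*(6 + J))/7 = 6*J*(6 + J)/7)
D = 23088105 (D = -36 + 9*(445662 + 2119687) = -36 + 9*2565349 = -36 + 23088141 = 23088105)
T(X) - D = (6/7)*(-1226/3)*(6 - 1226/3) - 1*23088105 = (6/7)*(-1226/3)*(-1208/3) - 23088105 = 2962016/21 - 23088105 = -481888189/21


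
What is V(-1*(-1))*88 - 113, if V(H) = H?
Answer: -25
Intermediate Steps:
V(-1*(-1))*88 - 113 = -1*(-1)*88 - 113 = 1*88 - 113 = 88 - 113 = -25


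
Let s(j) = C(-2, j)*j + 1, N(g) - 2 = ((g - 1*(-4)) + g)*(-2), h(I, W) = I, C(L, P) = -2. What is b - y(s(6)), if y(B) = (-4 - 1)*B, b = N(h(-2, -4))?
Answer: -53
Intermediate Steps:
N(g) = -6 - 4*g (N(g) = 2 + ((g - 1*(-4)) + g)*(-2) = 2 + ((g + 4) + g)*(-2) = 2 + ((4 + g) + g)*(-2) = 2 + (4 + 2*g)*(-2) = 2 + (-8 - 4*g) = -6 - 4*g)
b = 2 (b = -6 - 4*(-2) = -6 + 8 = 2)
s(j) = 1 - 2*j (s(j) = -2*j + 1 = 1 - 2*j)
y(B) = -5*B
b - y(s(6)) = 2 - (-5)*(1 - 2*6) = 2 - (-5)*(1 - 12) = 2 - (-5)*(-11) = 2 - 1*55 = 2 - 55 = -53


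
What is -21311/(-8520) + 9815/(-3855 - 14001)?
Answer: 12371059/6338880 ≈ 1.9516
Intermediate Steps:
-21311/(-8520) + 9815/(-3855 - 14001) = -21311*(-1/8520) + 9815/(-17856) = 21311/8520 + 9815*(-1/17856) = 21311/8520 - 9815/17856 = 12371059/6338880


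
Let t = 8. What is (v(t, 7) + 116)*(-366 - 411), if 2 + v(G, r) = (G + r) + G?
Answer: -106449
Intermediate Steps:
v(G, r) = -2 + r + 2*G (v(G, r) = -2 + ((G + r) + G) = -2 + (r + 2*G) = -2 + r + 2*G)
(v(t, 7) + 116)*(-366 - 411) = ((-2 + 7 + 2*8) + 116)*(-366 - 411) = ((-2 + 7 + 16) + 116)*(-777) = (21 + 116)*(-777) = 137*(-777) = -106449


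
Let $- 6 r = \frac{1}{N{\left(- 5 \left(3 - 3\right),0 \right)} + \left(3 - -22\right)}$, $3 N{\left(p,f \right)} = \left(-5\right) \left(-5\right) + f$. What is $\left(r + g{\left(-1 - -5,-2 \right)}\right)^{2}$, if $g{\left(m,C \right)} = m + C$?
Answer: $\frac{159201}{40000} \approx 3.98$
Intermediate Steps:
$N{\left(p,f \right)} = \frac{25}{3} + \frac{f}{3}$ ($N{\left(p,f \right)} = \frac{\left(-5\right) \left(-5\right) + f}{3} = \frac{25 + f}{3} = \frac{25}{3} + \frac{f}{3}$)
$g{\left(m,C \right)} = C + m$
$r = - \frac{1}{200}$ ($r = - \frac{1}{6 \left(\left(\frac{25}{3} + \frac{1}{3} \cdot 0\right) + \left(3 - -22\right)\right)} = - \frac{1}{6 \left(\left(\frac{25}{3} + 0\right) + \left(3 + 22\right)\right)} = - \frac{1}{6 \left(\frac{25}{3} + 25\right)} = - \frac{1}{6 \cdot \frac{100}{3}} = \left(- \frac{1}{6}\right) \frac{3}{100} = - \frac{1}{200} \approx -0.005$)
$\left(r + g{\left(-1 - -5,-2 \right)}\right)^{2} = \left(- \frac{1}{200} - -2\right)^{2} = \left(- \frac{1}{200} + \left(-2 + \left(-1 + 5\right)\right)\right)^{2} = \left(- \frac{1}{200} + \left(-2 + 4\right)\right)^{2} = \left(- \frac{1}{200} + 2\right)^{2} = \left(\frac{399}{200}\right)^{2} = \frac{159201}{40000}$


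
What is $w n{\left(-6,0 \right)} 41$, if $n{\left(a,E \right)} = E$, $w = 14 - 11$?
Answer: $0$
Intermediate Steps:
$w = 3$ ($w = 14 - 11 = 3$)
$w n{\left(-6,0 \right)} 41 = 3 \cdot 0 \cdot 41 = 0 \cdot 41 = 0$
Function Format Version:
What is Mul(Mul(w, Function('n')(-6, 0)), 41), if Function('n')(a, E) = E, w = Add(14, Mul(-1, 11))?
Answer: 0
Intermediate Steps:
w = 3 (w = Add(14, -11) = 3)
Mul(Mul(w, Function('n')(-6, 0)), 41) = Mul(Mul(3, 0), 41) = Mul(0, 41) = 0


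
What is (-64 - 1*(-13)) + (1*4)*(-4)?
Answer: -67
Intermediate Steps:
(-64 - 1*(-13)) + (1*4)*(-4) = (-64 + 13) + 4*(-4) = -51 - 16 = -67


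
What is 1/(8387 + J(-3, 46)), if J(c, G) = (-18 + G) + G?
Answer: 1/8461 ≈ 0.00011819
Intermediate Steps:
J(c, G) = -18 + 2*G
1/(8387 + J(-3, 46)) = 1/(8387 + (-18 + 2*46)) = 1/(8387 + (-18 + 92)) = 1/(8387 + 74) = 1/8461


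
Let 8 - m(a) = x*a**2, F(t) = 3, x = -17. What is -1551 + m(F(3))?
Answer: -1390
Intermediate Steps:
m(a) = 8 + 17*a**2 (m(a) = 8 - (-17)*a**2 = 8 + 17*a**2)
-1551 + m(F(3)) = -1551 + (8 + 17*3**2) = -1551 + (8 + 17*9) = -1551 + (8 + 153) = -1551 + 161 = -1390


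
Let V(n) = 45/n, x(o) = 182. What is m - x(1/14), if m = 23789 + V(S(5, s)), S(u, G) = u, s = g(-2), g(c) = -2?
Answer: 23616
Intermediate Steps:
s = -2
m = 23798 (m = 23789 + 45/5 = 23789 + 45*(1/5) = 23789 + 9 = 23798)
m - x(1/14) = 23798 - 1*182 = 23798 - 182 = 23616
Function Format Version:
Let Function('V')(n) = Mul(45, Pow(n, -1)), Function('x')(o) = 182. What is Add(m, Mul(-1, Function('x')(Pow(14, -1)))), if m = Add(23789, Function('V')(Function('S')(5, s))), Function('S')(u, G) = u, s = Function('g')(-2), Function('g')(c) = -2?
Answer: 23616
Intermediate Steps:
s = -2
m = 23798 (m = Add(23789, Mul(45, Pow(5, -1))) = Add(23789, Mul(45, Rational(1, 5))) = Add(23789, 9) = 23798)
Add(m, Mul(-1, Function('x')(Pow(14, -1)))) = Add(23798, Mul(-1, 182)) = Add(23798, -182) = 23616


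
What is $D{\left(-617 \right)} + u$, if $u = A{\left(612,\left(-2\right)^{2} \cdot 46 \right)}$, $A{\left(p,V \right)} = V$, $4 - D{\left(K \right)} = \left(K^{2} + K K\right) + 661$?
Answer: $-761851$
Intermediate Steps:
$D{\left(K \right)} = -657 - 2 K^{2}$ ($D{\left(K \right)} = 4 - \left(\left(K^{2} + K K\right) + 661\right) = 4 - \left(\left(K^{2} + K^{2}\right) + 661\right) = 4 - \left(2 K^{2} + 661\right) = 4 - \left(661 + 2 K^{2}\right) = -657 - 2 K^{2}$)
$u = 184$ ($u = \left(-2\right)^{2} \cdot 46 = 4 \cdot 46 = 184$)
$D{\left(-617 \right)} + u = \left(-657 - 2 \left(-617\right)^{2}\right) + 184 = \left(-657 - 761378\right) + 184 = -762035 + 184 = -761851$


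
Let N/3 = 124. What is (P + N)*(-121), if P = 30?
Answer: -48642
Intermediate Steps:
N = 372 (N = 3*124 = 372)
(P + N)*(-121) = (30 + 372)*(-121) = 402*(-121) = -48642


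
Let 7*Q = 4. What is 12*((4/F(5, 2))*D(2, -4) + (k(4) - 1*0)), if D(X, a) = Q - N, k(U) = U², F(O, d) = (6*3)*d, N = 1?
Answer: 1340/7 ≈ 191.43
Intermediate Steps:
F(O, d) = 18*d
Q = 4/7 (Q = (⅐)*4 = 4/7 ≈ 0.57143)
D(X, a) = -3/7 (D(X, a) = 4/7 - 1*1 = 4/7 - 1 = -3/7)
12*((4/F(5, 2))*D(2, -4) + (k(4) - 1*0)) = 12*((4/((18*2)))*(-3/7) + (4² - 1*0)) = 12*((4/36)*(-3/7) + (16 + 0)) = 12*((4*(1/36))*(-3/7) + 16) = 12*((⅑)*(-3/7) + 16) = 12*(-1/21 + 16) = 12*(335/21) = 1340/7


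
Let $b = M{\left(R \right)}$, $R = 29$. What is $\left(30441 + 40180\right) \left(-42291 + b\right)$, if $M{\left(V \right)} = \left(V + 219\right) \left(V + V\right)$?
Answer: $-1970820247$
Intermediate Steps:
$M{\left(V \right)} = 2 V \left(219 + V\right)$ ($M{\left(V \right)} = \left(219 + V\right) 2 V = 2 V \left(219 + V\right)$)
$b = 14384$ ($b = 2 \cdot 29 \left(219 + 29\right) = 2 \cdot 29 \cdot 248 = 14384$)
$\left(30441 + 40180\right) \left(-42291 + b\right) = \left(30441 + 40180\right) \left(-42291 + 14384\right) = 70621 \left(-27907\right) = -1970820247$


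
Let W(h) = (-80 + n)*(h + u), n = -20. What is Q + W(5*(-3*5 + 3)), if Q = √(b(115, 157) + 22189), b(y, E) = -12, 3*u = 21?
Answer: 5300 + √22177 ≈ 5448.9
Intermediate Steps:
u = 7 (u = (⅓)*21 = 7)
W(h) = -700 - 100*h (W(h) = (-80 - 20)*(h + 7) = -100*(7 + h) = -700 - 100*h)
Q = √22177 (Q = √(-12 + 22189) = √22177 ≈ 148.92)
Q + W(5*(-3*5 + 3)) = √22177 + (-700 - 500*(-3*5 + 3)) = √22177 + (-700 - 500*(-15 + 3)) = √22177 + (-700 - 500*(-12)) = √22177 + (-700 - 100*(-60)) = √22177 + (-700 + 6000) = √22177 + 5300 = 5300 + √22177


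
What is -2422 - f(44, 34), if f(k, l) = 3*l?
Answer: -2524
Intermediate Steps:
-2422 - f(44, 34) = -2422 - 3*34 = -2422 - 1*102 = -2422 - 102 = -2524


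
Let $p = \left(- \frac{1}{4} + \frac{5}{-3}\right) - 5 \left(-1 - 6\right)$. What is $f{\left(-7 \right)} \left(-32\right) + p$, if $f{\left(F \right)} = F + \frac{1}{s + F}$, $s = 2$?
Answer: $\frac{15809}{60} \approx 263.48$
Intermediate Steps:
$f{\left(F \right)} = F + \frac{1}{2 + F}$
$p = \frac{397}{12}$ ($p = \left(\left(-1\right) \frac{1}{4} + 5 \left(- \frac{1}{3}\right)\right) - 5 \left(-1 - 6\right) = \left(- \frac{1}{4} - \frac{5}{3}\right) - -35 = - \frac{23}{12} + 35 = \frac{397}{12} \approx 33.083$)
$f{\left(-7 \right)} \left(-32\right) + p = \frac{1 + \left(-7\right)^{2} + 2 \left(-7\right)}{2 - 7} \left(-32\right) + \frac{397}{12} = \frac{1 + 49 - 14}{-5} \left(-32\right) + \frac{397}{12} = \left(- \frac{1}{5}\right) 36 \left(-32\right) + \frac{397}{12} = \left(- \frac{36}{5}\right) \left(-32\right) + \frac{397}{12} = \frac{1152}{5} + \frac{397}{12} = \frac{15809}{60}$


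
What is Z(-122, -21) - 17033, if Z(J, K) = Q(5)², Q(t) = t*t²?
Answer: -1408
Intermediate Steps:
Q(t) = t³
Z(J, K) = 15625 (Z(J, K) = (5³)² = 125² = 15625)
Z(-122, -21) - 17033 = 15625 - 17033 = -1408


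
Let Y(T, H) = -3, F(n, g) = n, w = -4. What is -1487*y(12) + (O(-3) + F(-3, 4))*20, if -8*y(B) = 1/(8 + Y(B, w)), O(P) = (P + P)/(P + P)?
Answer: -113/40 ≈ -2.8250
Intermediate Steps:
O(P) = 1 (O(P) = (2*P)/((2*P)) = (2*P)*(1/(2*P)) = 1)
y(B) = -1/40 (y(B) = -1/(8*(8 - 3)) = -1/8/5 = -1/8*1/5 = -1/40)
-1487*y(12) + (O(-3) + F(-3, 4))*20 = -1487*(-1/40) + (1 - 3)*20 = 1487/40 - 2*20 = 1487/40 - 40 = -113/40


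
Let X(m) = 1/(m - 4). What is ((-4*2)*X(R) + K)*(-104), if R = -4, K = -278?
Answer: 28808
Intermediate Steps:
X(m) = 1/(-4 + m)
((-4*2)*X(R) + K)*(-104) = ((-4*2)/(-4 - 4) - 278)*(-104) = (-8/(-8) - 278)*(-104) = (-8*(-⅛) - 278)*(-104) = (1 - 278)*(-104) = -277*(-104) = 28808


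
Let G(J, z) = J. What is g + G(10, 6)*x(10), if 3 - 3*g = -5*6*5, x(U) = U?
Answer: 151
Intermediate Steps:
g = 51 (g = 1 - (-5*6)*5/3 = 1 - (-10)*5 = 1 - ⅓*(-150) = 1 + 50 = 51)
g + G(10, 6)*x(10) = 51 + 10*10 = 51 + 100 = 151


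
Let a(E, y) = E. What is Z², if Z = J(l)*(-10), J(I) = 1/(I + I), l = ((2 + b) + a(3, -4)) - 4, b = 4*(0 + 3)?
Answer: 25/169 ≈ 0.14793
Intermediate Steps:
b = 12 (b = 4*3 = 12)
l = 13 (l = ((2 + 12) + 3) - 4 = (14 + 3) - 4 = 17 - 4 = 13)
J(I) = 1/(2*I)
Z = -5/13 (Z = ((½)/13)*(-10) = ((½)*(1/13))*(-10) = (1/26)*(-10) = -5/13 ≈ -0.38462)
Z² = (-5/13)² = 25/169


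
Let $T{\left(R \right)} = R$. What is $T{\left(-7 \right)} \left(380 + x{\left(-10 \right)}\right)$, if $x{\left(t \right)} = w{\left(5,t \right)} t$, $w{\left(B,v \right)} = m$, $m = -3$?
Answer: $-2870$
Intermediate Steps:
$w{\left(B,v \right)} = -3$
$x{\left(t \right)} = - 3 t$
$T{\left(-7 \right)} \left(380 + x{\left(-10 \right)}\right) = - 7 \left(380 - -30\right) = - 7 \left(380 + 30\right) = \left(-7\right) 410 = -2870$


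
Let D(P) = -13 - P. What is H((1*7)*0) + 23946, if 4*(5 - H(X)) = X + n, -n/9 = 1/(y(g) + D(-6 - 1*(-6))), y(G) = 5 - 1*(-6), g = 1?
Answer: 191599/8 ≈ 23950.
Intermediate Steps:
y(G) = 11 (y(G) = 5 + 6 = 11)
n = 9/2 (n = -9/(11 + (-13 - (-6 - 1*(-6)))) = -9/(11 + (-13 - (-6 + 6))) = -9/(11 + (-13 - 1*0)) = -9/(11 + (-13 + 0)) = -9/(11 - 13) = -9/(-2) = -9*(-½) = 9/2 ≈ 4.5000)
H(X) = 31/8 - X/4 (H(X) = 5 - (X + 9/2)/4 = 5 - (9/2 + X)/4 = 5 + (-9/8 - X/4) = 31/8 - X/4)
H((1*7)*0) + 23946 = (31/8 - 1*7*0/4) + 23946 = (31/8 - 7*0/4) + 23946 = (31/8 - ¼*0) + 23946 = (31/8 + 0) + 23946 = 31/8 + 23946 = 191599/8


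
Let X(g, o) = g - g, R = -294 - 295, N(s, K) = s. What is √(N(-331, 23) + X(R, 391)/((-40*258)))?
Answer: I*√331 ≈ 18.193*I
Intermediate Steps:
R = -589
X(g, o) = 0
√(N(-331, 23) + X(R, 391)/((-40*258))) = √(-331 + 0/((-40*258))) = √(-331 + 0/(-10320)) = √(-331 + 0*(-1/10320)) = √(-331 + 0) = √(-331) = I*√331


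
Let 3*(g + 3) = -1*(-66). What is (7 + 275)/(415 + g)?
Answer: 141/217 ≈ 0.64977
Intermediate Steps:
g = 19 (g = -3 + (-1*(-66))/3 = -3 + (1/3)*66 = -3 + 22 = 19)
(7 + 275)/(415 + g) = (7 + 275)/(415 + 19) = 282/434 = 282*(1/434) = 141/217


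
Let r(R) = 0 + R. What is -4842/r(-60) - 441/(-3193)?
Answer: 2581161/31930 ≈ 80.838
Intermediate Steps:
r(R) = R
-4842/r(-60) - 441/(-3193) = -4842/(-60) - 441/(-3193) = -4842*(-1/60) - 441*(-1/3193) = 807/10 + 441/3193 = 2581161/31930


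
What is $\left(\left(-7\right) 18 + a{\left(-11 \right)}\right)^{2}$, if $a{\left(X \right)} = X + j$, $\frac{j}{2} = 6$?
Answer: $15625$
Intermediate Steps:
$j = 12$ ($j = 2 \cdot 6 = 12$)
$a{\left(X \right)} = 12 + X$ ($a{\left(X \right)} = X + 12 = 12 + X$)
$\left(\left(-7\right) 18 + a{\left(-11 \right)}\right)^{2} = \left(\left(-7\right) 18 + \left(12 - 11\right)\right)^{2} = \left(-126 + 1\right)^{2} = \left(-125\right)^{2} = 15625$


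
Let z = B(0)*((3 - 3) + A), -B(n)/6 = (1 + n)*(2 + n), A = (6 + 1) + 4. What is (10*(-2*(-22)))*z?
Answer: -58080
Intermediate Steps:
A = 11 (A = 7 + 4 = 11)
B(n) = -6*(1 + n)*(2 + n)
z = -132 (z = (-12 - 18*0 - 6*0²)*((3 - 3) + 11) = (-12 + 0 - 6*0)*(0 + 11) = (-12 + 0 + 0)*11 = -12*11 = -132)
(10*(-2*(-22)))*z = (10*(-2*(-22)))*(-132) = (10*44)*(-132) = 440*(-132) = -58080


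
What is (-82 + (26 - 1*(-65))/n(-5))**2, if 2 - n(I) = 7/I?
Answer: 881721/289 ≈ 3050.9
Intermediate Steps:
n(I) = 2 - 7/I
(-82 + (26 - 1*(-65))/n(-5))**2 = (-82 + (26 - 1*(-65))/(2 - 7/(-5)))**2 = (-82 + (26 + 65)/(2 - 7*(-1/5)))**2 = (-82 + 91/(2 + 7/5))**2 = (-82 + 91/(17/5))**2 = (-82 + 91*(5/17))**2 = (-82 + 455/17)**2 = (-939/17)**2 = 881721/289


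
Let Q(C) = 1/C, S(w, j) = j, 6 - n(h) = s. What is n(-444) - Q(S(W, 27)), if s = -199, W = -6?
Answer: 5534/27 ≈ 204.96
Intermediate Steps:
n(h) = 205 (n(h) = 6 - 1*(-199) = 6 + 199 = 205)
n(-444) - Q(S(W, 27)) = 205 - 1/27 = 5534/27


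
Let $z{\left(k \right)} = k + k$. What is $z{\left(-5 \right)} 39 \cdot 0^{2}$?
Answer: $0$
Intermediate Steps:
$z{\left(k \right)} = 2 k$
$z{\left(-5 \right)} 39 \cdot 0^{2} = 2 \left(-5\right) 39 \cdot 0^{2} = \left(-10\right) 39 \cdot 0 = \left(-390\right) 0 = 0$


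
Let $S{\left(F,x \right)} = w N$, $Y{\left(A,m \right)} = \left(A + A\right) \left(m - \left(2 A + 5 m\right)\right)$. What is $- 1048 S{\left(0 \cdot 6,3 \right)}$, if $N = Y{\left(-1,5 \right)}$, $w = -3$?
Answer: $113184$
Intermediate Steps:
$Y{\left(A,m \right)} = 2 A \left(- 4 m - 2 A\right)$ ($Y{\left(A,m \right)} = 2 A \left(m - \left(2 A + 5 m\right)\right) = 2 A \left(- 4 m - 2 A\right)$)
$N = 36$ ($N = \left(-4\right) \left(-1\right) \left(-1 + 2 \cdot 5\right) = \left(-4\right) \left(-1\right) \left(-1 + 10\right) = \left(-4\right) \left(-1\right) 9 = 36$)
$S{\left(F,x \right)} = -108$ ($S{\left(F,x \right)} = \left(-3\right) 36 = -108$)
$- 1048 S{\left(0 \cdot 6,3 \right)} = \left(-1048\right) \left(-108\right) = 113184$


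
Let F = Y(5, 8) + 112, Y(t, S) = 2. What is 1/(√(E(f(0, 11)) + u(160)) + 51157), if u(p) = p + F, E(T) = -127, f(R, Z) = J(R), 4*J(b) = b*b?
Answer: 51157/2617038502 - 7*√3/2617038502 ≈ 1.9543e-5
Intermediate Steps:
J(b) = b²/4 (J(b) = (b*b)/4 = b²/4)
f(R, Z) = R²/4
F = 114 (F = 2 + 112 = 114)
u(p) = 114 + p (u(p) = p + 114 = 114 + p)
1/(√(E(f(0, 11)) + u(160)) + 51157) = 1/(√(-127 + (114 + 160)) + 51157) = 1/(√(-127 + 274) + 51157) = 1/(√147 + 51157) = 1/(7*√3 + 51157) = 1/(51157 + 7*√3)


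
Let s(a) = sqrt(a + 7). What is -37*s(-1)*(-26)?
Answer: 962*sqrt(6) ≈ 2356.4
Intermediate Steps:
s(a) = sqrt(7 + a)
-37*s(-1)*(-26) = -37*sqrt(7 - 1)*(-26) = -37*sqrt(6)*(-26) = 962*sqrt(6)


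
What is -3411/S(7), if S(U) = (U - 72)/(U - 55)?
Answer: -163728/65 ≈ -2518.9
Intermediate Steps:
S(U) = (-72 + U)/(-55 + U)
-3411/S(7) = -3411*(-55 + 7)/(-72 + 7) = -3411/(-65/(-48)) = -3411/((-1/48*(-65))) = -3411/65/48 = -3411*48/65 = -163728/65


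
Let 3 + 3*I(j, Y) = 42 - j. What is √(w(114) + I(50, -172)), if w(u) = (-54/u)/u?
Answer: I*√47706/114 ≈ 1.9159*I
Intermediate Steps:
I(j, Y) = 13 - j/3 (I(j, Y) = -1 + (42 - j)/3 = -1 + (14 - j/3) = 13 - j/3)
w(u) = -54/u²
√(w(114) + I(50, -172)) = √(-54/114² + (13 - ⅓*50)) = √(-54*1/12996 + (13 - 50/3)) = √(-3/722 - 11/3) = √(-7951/2166) = I*√47706/114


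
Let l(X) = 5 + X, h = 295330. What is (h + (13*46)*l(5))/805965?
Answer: 60262/161193 ≈ 0.37385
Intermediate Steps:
(h + (13*46)*l(5))/805965 = (295330 + (13*46)*(5 + 5))/805965 = (295330 + 598*10)*(1/805965) = (295330 + 5980)*(1/805965) = 301310*(1/805965) = 60262/161193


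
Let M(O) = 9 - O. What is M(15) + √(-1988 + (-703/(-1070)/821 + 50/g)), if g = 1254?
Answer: -6 + I*√603109884078165940410/550800690 ≈ -6.0 + 44.587*I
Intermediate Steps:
M(15) + √(-1988 + (-703/(-1070)/821 + 50/g)) = (9 - 1*15) + √(-1988 + (-703/(-1070)/821 + 50/1254)) = (9 - 15) + √(-1988 + (-703*(-1/1070)*(1/821) + 50*(1/1254))) = -6 + √(-1988 + ((703/1070)*(1/821) + 25/627)) = -6 + √(-1988 + (703/878470 + 25/627)) = -6 + √(-1988 + 22402531/550800690) = -6 + √(-1094969369189/550800690) = -6 + I*√603109884078165940410/550800690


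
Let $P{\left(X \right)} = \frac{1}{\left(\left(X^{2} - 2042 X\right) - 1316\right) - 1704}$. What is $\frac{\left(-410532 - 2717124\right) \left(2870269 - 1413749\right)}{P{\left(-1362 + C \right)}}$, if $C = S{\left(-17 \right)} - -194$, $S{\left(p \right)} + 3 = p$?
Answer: $-17466764353211846400$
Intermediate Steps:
$S{\left(p \right)} = -3 + p$
$C = 174$ ($C = \left(-3 - 17\right) - -194 = -20 + 194 = 174$)
$P{\left(X \right)} = \frac{1}{-3020 + X^{2} - 2042 X}$ ($P{\left(X \right)} = \frac{1}{\left(-1316 + X^{2} - 2042 X\right) - 1704} = \frac{1}{-3020 + X^{2} - 2042 X}$)
$\frac{\left(-410532 - 2717124\right) \left(2870269 - 1413749\right)}{P{\left(-1362 + C \right)}} = \frac{\left(-410532 - 2717124\right) \left(2870269 - 1413749\right)}{\frac{1}{-3020 + \left(-1362 + 174\right)^{2} - 2042 \left(-1362 + 174\right)}} = \frac{\left(-3127656\right) 1456520}{\frac{1}{-3020 + \left(-1188\right)^{2} - -2425896}} = - \frac{4555493517120}{\frac{1}{-3020 + 1411344 + 2425896}} = - \frac{4555493517120}{\frac{1}{3834220}} = - 4555493517120 \frac{1}{\frac{1}{3834220}} = \left(-4555493517120\right) 3834220 = -17466764353211846400$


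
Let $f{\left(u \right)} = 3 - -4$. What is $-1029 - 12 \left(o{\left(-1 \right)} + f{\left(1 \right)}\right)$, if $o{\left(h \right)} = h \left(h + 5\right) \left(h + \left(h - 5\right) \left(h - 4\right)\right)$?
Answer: $279$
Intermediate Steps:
$f{\left(u \right)} = 7$ ($f{\left(u \right)} = 3 + 4 = 7$)
$o{\left(h \right)} = h \left(5 + h\right) \left(h + \left(-5 + h\right) \left(-4 + h\right)\right)$
$-1029 - 12 \left(o{\left(-1 \right)} + f{\left(1 \right)}\right) = -1029 - 12 \left(- (100 + \left(-1\right)^{3} - -20 - 3 \left(-1\right)^{2}) + 7\right) = -1029 - 12 \left(- (100 - 1 + 20 - 3) + 7\right) = -1029 - 12 \left(\left(-1\right) 116 + 7\right) = -1029 - 12 \left(-116 + 7\right) = -1029 - -1308 = -1029 + 1308 = 279$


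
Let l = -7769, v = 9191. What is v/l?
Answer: -9191/7769 ≈ -1.1830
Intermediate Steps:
v/l = 9191/(-7769) = 9191*(-1/7769) = -9191/7769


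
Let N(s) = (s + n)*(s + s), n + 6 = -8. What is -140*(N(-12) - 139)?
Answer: -67900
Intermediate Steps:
n = -14 (n = -6 - 8 = -14)
N(s) = 2*s*(-14 + s) (N(s) = (s - 14)*(s + s) = (-14 + s)*(2*s) = 2*s*(-14 + s))
-140*(N(-12) - 139) = -140*(2*(-12)*(-14 - 12) - 139) = -140*(2*(-12)*(-26) - 139) = -140*(624 - 139) = -140*485 = -67900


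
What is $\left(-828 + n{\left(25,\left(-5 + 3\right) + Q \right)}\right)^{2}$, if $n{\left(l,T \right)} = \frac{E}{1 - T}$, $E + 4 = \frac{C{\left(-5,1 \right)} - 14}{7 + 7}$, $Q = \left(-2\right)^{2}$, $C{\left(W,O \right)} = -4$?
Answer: $\frac{33166081}{49} \approx 6.7686 \cdot 10^{5}$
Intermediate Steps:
$Q = 4$
$E = - \frac{37}{7}$ ($E = -4 + \frac{-4 - 14}{7 + 7} = -4 - \frac{18}{14} = -4 - \frac{9}{7} = - \frac{37}{7} \approx -5.2857$)
$n{\left(l,T \right)} = - \frac{37}{7 \left(1 - T\right)}$
$\left(-828 + n{\left(25,\left(-5 + 3\right) + Q \right)}\right)^{2} = \left(-828 + \frac{37}{7 \left(-1 + \left(\left(-5 + 3\right) + 4\right)\right)}\right)^{2} = \left(-828 + \frac{37}{7 \left(-1 + \left(-2 + 4\right)\right)}\right)^{2} = \left(-828 + \frac{37}{7 \left(-1 + 2\right)}\right)^{2} = \left(-828 + \frac{37}{7 \cdot 1}\right)^{2} = \left(-828 + \frac{37}{7} \cdot 1\right)^{2} = \left(-828 + \frac{37}{7}\right)^{2} = \left(- \frac{5759}{7}\right)^{2} = \frac{33166081}{49}$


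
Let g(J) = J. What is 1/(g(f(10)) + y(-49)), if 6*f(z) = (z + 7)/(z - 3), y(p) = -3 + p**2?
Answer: 42/100733 ≈ 0.00041694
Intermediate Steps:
f(z) = (7 + z)/(6*(-3 + z)) (f(z) = ((z + 7)/(z - 3))/6 = ((7 + z)/(-3 + z))/6 = (7 + z)/(6*(-3 + z)))
1/(g(f(10)) + y(-49)) = 1/((7 + 10)/(6*(-3 + 10)) + (-3 + (-49)**2)) = 1/((1/6)*17/7 + (-3 + 2401)) = 1/((1/6)*(1/7)*17 + 2398) = 1/(17/42 + 2398) = 1/(100733/42) = 42/100733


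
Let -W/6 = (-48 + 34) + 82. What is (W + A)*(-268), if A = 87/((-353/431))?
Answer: 48647628/353 ≈ 1.3781e+5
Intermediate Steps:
W = -408 (W = -6*((-48 + 34) + 82) = -6*(-14 + 82) = -6*68 = -408)
A = -37497/353 (A = 87/((-353*1/431)) = 87/(-353/431) = 87*(-431/353) = -37497/353 ≈ -106.22)
(W + A)*(-268) = (-408 - 37497/353)*(-268) = -181521/353*(-268) = 48647628/353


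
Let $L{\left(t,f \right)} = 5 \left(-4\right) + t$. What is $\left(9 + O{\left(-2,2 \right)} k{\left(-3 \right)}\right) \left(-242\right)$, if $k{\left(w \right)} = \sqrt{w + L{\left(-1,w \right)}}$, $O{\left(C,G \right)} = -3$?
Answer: $-2178 + 1452 i \sqrt{6} \approx -2178.0 + 3556.7 i$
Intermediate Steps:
$L{\left(t,f \right)} = -20 + t$
$k{\left(w \right)} = \sqrt{-21 + w}$ ($k{\left(w \right)} = \sqrt{w - 21} = \sqrt{-21 + w}$)
$\left(9 + O{\left(-2,2 \right)} k{\left(-3 \right)}\right) \left(-242\right) = \left(9 - 3 \sqrt{-21 - 3}\right) \left(-242\right) = \left(9 - 3 \sqrt{-24}\right) \left(-242\right) = \left(9 - 3 \cdot 2 i \sqrt{6}\right) \left(-242\right) = \left(9 - 6 i \sqrt{6}\right) \left(-242\right) = -2178 + 1452 i \sqrt{6}$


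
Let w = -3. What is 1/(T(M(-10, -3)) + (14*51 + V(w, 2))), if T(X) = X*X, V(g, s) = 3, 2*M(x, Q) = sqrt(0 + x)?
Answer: 2/1429 ≈ 0.0013996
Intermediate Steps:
M(x, Q) = sqrt(x)/2 (M(x, Q) = sqrt(0 + x)/2 = sqrt(x)/2)
T(X) = X**2
1/(T(M(-10, -3)) + (14*51 + V(w, 2))) = 1/((sqrt(-10)/2)**2 + (14*51 + 3)) = 1/(((I*sqrt(10))/2)**2 + (714 + 3)) = 1/((I*sqrt(10)/2)**2 + 717) = 1/(-5/2 + 717) = 1/(1429/2) = 2/1429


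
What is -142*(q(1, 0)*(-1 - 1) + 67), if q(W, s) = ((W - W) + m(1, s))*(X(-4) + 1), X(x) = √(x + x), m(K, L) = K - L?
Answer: -9230 + 568*I*√2 ≈ -9230.0 + 803.27*I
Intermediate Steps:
X(x) = √2*√x (X(x) = √(2*x) = √2*√x)
q(W, s) = (1 - s)*(1 + 2*I*√2) (q(W, s) = ((W - W) + (1 - s))*(√2*√(-4) + 1) = (0 + (1 - s))*(√2*(2*I) + 1) = (1 - s)*(2*I*√2 + 1) = (1 - s)*(1 + 2*I*√2))
-142*(q(1, 0)*(-1 - 1) + 67) = -142*((-(1 + 2*I*√2)*(-1 + 0))*(-1 - 1) + 67) = -142*(-1*(1 + 2*I*√2)*(-1)*(-2) + 67) = -142*((1 + 2*I*√2)*(-2) + 67) = -142*((-2 - 4*I*√2) + 67) = -142*(65 - 4*I*√2) = -9230 + 568*I*√2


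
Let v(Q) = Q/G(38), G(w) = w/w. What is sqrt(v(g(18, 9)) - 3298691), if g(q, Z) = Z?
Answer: I*sqrt(3298682) ≈ 1816.2*I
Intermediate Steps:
G(w) = 1
v(Q) = Q (v(Q) = Q/1 = Q*1 = Q)
sqrt(v(g(18, 9)) - 3298691) = sqrt(9 - 3298691) = sqrt(-3298682) = I*sqrt(3298682)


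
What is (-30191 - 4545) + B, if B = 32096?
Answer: -2640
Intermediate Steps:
(-30191 - 4545) + B = (-30191 - 4545) + 32096 = -34736 + 32096 = -2640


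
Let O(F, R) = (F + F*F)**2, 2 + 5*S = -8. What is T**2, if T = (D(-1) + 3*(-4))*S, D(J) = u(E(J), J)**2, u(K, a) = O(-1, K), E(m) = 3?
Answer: 576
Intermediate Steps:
S = -2 (S = -2/5 + (1/5)*(-8) = -2/5 - 8/5 = -2)
O(F, R) = (F + F**2)**2
u(K, a) = 0 (u(K, a) = (-1)**2*(1 - 1)**2 = 1*0**2 = 1*0 = 0)
D(J) = 0 (D(J) = 0**2 = 0)
T = 24 (T = (0 + 3*(-4))*(-2) = (0 - 12)*(-2) = -12*(-2) = 24)
T**2 = 24**2 = 576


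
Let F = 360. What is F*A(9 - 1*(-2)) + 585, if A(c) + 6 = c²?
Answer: 41985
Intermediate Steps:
A(c) = -6 + c²
F*A(9 - 1*(-2)) + 585 = 360*(-6 + (9 - 1*(-2))²) + 585 = 360*(-6 + (9 + 2)²) + 585 = 360*(-6 + 11²) + 585 = 360*(-6 + 121) + 585 = 360*115 + 585 = 41400 + 585 = 41985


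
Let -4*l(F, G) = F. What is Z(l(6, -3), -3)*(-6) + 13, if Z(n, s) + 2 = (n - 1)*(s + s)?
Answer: -65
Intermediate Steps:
l(F, G) = -F/4
Z(n, s) = -2 + 2*s*(-1 + n) (Z(n, s) = -2 + (n - 1)*(s + s) = -2 + (-1 + n)*(2*s) = -2 + 2*s*(-1 + n))
Z(l(6, -3), -3)*(-6) + 13 = (-2 - 2*(-3) + 2*(-¼*6)*(-3))*(-6) + 13 = (-2 + 6 + 2*(-3/2)*(-3))*(-6) + 13 = (-2 + 6 + 9)*(-6) + 13 = 13*(-6) + 13 = -78 + 13 = -65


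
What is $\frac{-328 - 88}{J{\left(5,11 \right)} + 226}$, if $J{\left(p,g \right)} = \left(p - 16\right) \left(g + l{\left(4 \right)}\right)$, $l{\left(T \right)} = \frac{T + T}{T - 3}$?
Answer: $- \frac{416}{17} \approx -24.471$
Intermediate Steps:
$l{\left(T \right)} = \frac{2 T}{-3 + T}$
$J{\left(p,g \right)} = \left(-16 + p\right) \left(8 + g\right)$ ($J{\left(p,g \right)} = \left(p - 16\right) \left(g + 2 \cdot 4 \frac{1}{-3 + 4}\right) = \left(-16 + p\right) \left(g + 2 \cdot 4 \cdot 1^{-1}\right) = \left(-16 + p\right) \left(g + 2 \cdot 4 \cdot 1\right) = \left(-16 + p\right) \left(g + 8\right) = \left(-16 + p\right) \left(8 + g\right)$)
$\frac{-328 - 88}{J{\left(5,11 \right)} + 226} = \frac{-328 - 88}{\left(-128 - 176 + 8 \cdot 5 + 11 \cdot 5\right) + 226} = - \frac{416}{\left(-128 - 176 + 40 + 55\right) + 226} = - \frac{416}{-209 + 226} = - \frac{416}{17}$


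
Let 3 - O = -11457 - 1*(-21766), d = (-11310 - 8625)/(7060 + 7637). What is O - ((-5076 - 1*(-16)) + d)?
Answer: -8564503/1633 ≈ -5244.6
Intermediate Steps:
d = -2215/1633 (d = -19935/14697 = -19935*1/14697 = -2215/1633 ≈ -1.3564)
O = -10306 (O = 3 - (-11457 - 1*(-21766)) = 3 - (-11457 + 21766) = 3 - 1*10309 = 3 - 10309 = -10306)
O - ((-5076 - 1*(-16)) + d) = -10306 - ((-5076 - 1*(-16)) - 2215/1633) = -10306 - ((-5076 + 16) - 2215/1633) = -10306 - (-5060 - 2215/1633) = -10306 - 1*(-8265195/1633) = -10306 + 8265195/1633 = -8564503/1633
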